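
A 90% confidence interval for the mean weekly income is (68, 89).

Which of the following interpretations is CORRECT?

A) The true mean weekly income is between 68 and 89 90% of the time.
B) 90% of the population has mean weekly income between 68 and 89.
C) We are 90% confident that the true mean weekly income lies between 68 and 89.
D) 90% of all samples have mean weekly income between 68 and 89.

A confidence interval represents our confidence in the procedure, not a probability statement about the parameter.

Key concept: If we repeated this sampling process many times and computed a 90% CI each time, about 90% of those intervals would contain the true population parameter.

For this specific interval (68, 89):
- Midpoint (point estimate): 78.5
- Margin of error: 10.5

The correct interpretation is the one stating confidence that the true parameter lies in the interval — option C.

C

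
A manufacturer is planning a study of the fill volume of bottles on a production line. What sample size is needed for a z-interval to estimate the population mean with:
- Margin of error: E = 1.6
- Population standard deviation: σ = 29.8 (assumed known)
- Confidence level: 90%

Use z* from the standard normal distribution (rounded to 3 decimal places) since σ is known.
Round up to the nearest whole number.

Using z* since population σ is known (z-interval formula).

For 90% confidence, z* = 1.645 (from standard normal table)

Sample size formula for z-interval: n = (z*σ/E)²

n = (1.645 × 29.8 / 1.6)²
  = (30.638125)²
  = 938.6947

Round up to the nearest whole number: n = 939

939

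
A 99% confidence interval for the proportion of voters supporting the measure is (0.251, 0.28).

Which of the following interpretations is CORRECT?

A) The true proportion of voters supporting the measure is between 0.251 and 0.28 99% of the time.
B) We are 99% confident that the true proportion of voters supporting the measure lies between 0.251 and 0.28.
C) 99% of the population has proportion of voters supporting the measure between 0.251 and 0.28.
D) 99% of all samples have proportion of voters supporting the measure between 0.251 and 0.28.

A confidence interval represents our confidence in the procedure, not a probability statement about the parameter.

Key concept: If we repeated this sampling process many times and computed a 99% CI each time, about 99% of those intervals would contain the true population parameter.

For this specific interval (0.251, 0.28):
- Midpoint (point estimate): 0.2655
- Margin of error: 0.0145

The correct interpretation is the one stating confidence that the true parameter lies in the interval — option B.

B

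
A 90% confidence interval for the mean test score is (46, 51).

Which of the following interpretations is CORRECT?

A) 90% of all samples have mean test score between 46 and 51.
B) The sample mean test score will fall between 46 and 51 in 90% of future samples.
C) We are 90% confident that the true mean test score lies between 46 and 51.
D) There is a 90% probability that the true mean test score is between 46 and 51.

A confidence interval represents our confidence in the procedure, not a probability statement about the parameter.

Key concept: If we repeated this sampling process many times and computed a 90% CI each time, about 90% of those intervals would contain the true population parameter.

For this specific interval (46, 51):
- Midpoint (point estimate): 48.5
- Margin of error: 2.5

The correct interpretation is the one stating confidence that the true parameter lies in the interval — option C.

C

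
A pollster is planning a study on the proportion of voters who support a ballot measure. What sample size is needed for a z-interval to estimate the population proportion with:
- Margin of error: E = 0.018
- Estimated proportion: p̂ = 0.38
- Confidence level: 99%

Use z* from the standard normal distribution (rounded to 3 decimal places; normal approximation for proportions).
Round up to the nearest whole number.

Using z* for proportion z-interval (normal approximation).

For 99% confidence, z* = 2.576 (from standard normal table)

Sample size formula for proportion z-interval: n = z*²p̂(1-p̂)/E²

n = 2.576² × 0.38 × 0.62 / 0.018²
  = 6.635776 × 0.2356 / 0.000324
  = 4825.2742

Round up to the nearest whole number: n = 4826

4826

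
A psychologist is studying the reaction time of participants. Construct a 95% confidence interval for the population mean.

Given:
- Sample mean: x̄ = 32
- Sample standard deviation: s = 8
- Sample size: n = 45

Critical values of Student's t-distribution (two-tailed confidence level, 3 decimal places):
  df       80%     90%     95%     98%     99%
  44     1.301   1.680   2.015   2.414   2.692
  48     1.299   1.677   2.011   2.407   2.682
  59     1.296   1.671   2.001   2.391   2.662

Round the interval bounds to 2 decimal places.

The population standard deviation σ is unknown (only the sample standard deviation s is given), so use a t-interval with df = n - 1 = 45 - 1 = 44.

For 95% confidence with df = 44, t* = 2.015 (from t-table)

Standard error: SE = s/√n = 8/√45 = 1.192570

Margin of error: E = t* × SE = 2.015 × 1.192570 = 2.4030

T-interval: x̄ ± E = 32 ± 2.4030 = (29.5970, 34.4030)

Rounded to 2 decimal places:

(29.60, 34.40)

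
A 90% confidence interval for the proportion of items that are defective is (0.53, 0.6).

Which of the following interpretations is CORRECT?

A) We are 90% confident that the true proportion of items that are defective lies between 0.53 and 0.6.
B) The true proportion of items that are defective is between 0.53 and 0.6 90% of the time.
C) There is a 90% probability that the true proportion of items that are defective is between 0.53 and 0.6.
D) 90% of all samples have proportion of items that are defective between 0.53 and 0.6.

A confidence interval represents our confidence in the procedure, not a probability statement about the parameter.

Key concept: If we repeated this sampling process many times and computed a 90% CI each time, about 90% of those intervals would contain the true population parameter.

For this specific interval (0.53, 0.6):
- Midpoint (point estimate): 0.565
- Margin of error: 0.035

The correct interpretation is the one stating confidence that the true parameter lies in the interval — option A.

A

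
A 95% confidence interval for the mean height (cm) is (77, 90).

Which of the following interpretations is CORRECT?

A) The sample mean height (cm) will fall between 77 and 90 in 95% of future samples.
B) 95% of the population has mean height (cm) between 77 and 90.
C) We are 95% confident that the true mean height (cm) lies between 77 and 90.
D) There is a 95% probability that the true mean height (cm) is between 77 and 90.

A confidence interval represents our confidence in the procedure, not a probability statement about the parameter.

Key concept: If we repeated this sampling process many times and computed a 95% CI each time, about 95% of those intervals would contain the true population parameter.

For this specific interval (77, 90):
- Midpoint (point estimate): 83.5
- Margin of error: 6.5

The correct interpretation is the one stating confidence that the true parameter lies in the interval — option C.

C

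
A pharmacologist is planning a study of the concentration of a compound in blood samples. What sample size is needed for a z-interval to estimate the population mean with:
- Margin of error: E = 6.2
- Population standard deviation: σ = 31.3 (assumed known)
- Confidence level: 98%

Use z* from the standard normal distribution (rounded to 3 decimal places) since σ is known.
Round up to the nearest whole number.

Using z* since population σ is known (z-interval formula).

For 98% confidence, z* = 2.326 (from standard normal table)

Sample size formula for z-interval: n = (z*σ/E)²

n = (2.326 × 31.3 / 6.2)²
  = (11.742548)²
  = 137.8874

Round up to the nearest whole number: n = 138

138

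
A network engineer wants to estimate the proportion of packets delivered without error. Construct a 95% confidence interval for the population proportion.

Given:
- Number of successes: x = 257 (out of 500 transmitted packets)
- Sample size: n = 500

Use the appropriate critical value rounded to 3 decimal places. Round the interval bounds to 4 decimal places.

Sample proportion: p̂ = 257/500 = 0.514000

Check conditions for normal approximation:
  np̂ = 257 ≥ 10 ✓
  n(1-p̂) = 243 ≥ 10 ✓

The sample is large enough, so use a z-interval (normal approximation) for the proportion.

For 95% confidence, z* = 1.96 (from standard normal table)

Standard error: SE = √(p̂(1-p̂)/n) = √(0.514000×0.486000/500) = 0.02235191

Margin of error: E = z* × SE = 1.96 × 0.02235191 = 0.043810

Z-interval: p̂ ± E = 0.514000 ± 0.043810 = (0.470190, 0.557810)

Rounded to 4 decimal places:

(0.4702, 0.5578)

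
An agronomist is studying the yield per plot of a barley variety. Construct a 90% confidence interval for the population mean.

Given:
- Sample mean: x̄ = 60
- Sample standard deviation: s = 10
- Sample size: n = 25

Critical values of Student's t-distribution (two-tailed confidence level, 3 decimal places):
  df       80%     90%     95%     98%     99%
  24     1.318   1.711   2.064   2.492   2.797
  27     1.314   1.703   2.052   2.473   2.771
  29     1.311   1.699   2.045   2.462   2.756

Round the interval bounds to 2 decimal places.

The population standard deviation σ is unknown (only the sample standard deviation s is given), so use a t-interval with df = n - 1 = 25 - 1 = 24.

For 90% confidence with df = 24, t* = 1.711 (from t-table)

Standard error: SE = s/√n = 10/√25 = 2.000000

Margin of error: E = t* × SE = 1.711 × 2.000000 = 3.4220

T-interval: x̄ ± E = 60 ± 3.4220 = (56.5780, 63.4220)

Rounded to 2 decimal places:

(56.58, 63.42)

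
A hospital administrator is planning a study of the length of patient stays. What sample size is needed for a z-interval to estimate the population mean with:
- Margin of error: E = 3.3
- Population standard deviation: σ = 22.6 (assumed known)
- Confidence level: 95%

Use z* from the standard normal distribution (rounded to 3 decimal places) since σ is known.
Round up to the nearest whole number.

Using z* since population σ is known (z-interval formula).

For 95% confidence, z* = 1.96 (from standard normal table)

Sample size formula for z-interval: n = (z*σ/E)²

n = (1.96 × 22.6 / 3.3)²
  = (13.423030)²
  = 180.1777

Round up to the nearest whole number: n = 181

181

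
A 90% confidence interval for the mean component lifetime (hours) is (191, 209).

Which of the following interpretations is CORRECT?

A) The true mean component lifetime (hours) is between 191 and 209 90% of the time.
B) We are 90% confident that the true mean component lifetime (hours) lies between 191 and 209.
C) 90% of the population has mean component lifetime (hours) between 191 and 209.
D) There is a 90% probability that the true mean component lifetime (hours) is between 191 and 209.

A confidence interval represents our confidence in the procedure, not a probability statement about the parameter.

Key concept: If we repeated this sampling process many times and computed a 90% CI each time, about 90% of those intervals would contain the true population parameter.

For this specific interval (191, 209):
- Midpoint (point estimate): 200
- Margin of error: 9

The correct interpretation is the one stating confidence that the true parameter lies in the interval — option B.

B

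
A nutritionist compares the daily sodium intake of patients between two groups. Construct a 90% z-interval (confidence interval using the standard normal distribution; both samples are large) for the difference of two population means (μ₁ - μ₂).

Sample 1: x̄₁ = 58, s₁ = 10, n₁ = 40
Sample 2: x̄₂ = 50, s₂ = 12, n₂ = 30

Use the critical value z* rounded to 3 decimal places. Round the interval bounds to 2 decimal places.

Both samples are large (n₁ = 40 ≥ 30, n₂ = 30 ≥ 30), so a z-interval for the difference of means applies.

Point estimate: x̄₁ - x̄₂ = 58 - 50 = 8

Standard error: SE = √(s₁²/n₁ + s₂²/n₂)
= √(10²/40 + 12²/30)
= √(2.500000 + 4.800000)
= 2.701851

For 90% confidence, z* = 1.645 (from standard normal table)
Margin of error: E = z* × SE = 1.645 × 2.701851 = 4.4445

Z-interval: (x̄₁ - x̄₂) ± E = 8 ± 4.4445 = (3.5555, 12.4445)

Rounded to 2 decimal places:

(3.56, 12.44)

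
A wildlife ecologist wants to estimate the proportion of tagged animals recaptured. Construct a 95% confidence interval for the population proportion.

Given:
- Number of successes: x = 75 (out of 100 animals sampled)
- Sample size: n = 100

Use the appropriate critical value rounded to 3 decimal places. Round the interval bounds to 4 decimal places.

Sample proportion: p̂ = 75/100 = 0.750000

Check conditions for normal approximation:
  np̂ = 75 ≥ 10 ✓
  n(1-p̂) = 25 ≥ 10 ✓

The sample is large enough, so use a z-interval (normal approximation) for the proportion.

For 95% confidence, z* = 1.96 (from standard normal table)

Standard error: SE = √(p̂(1-p̂)/n) = √(0.750000×0.250000/100) = 0.04330127

Margin of error: E = z* × SE = 1.96 × 0.04330127 = 0.084870

Z-interval: p̂ ± E = 0.750000 ± 0.084870 = (0.665130, 0.834870)

Rounded to 4 decimal places:

(0.6651, 0.8349)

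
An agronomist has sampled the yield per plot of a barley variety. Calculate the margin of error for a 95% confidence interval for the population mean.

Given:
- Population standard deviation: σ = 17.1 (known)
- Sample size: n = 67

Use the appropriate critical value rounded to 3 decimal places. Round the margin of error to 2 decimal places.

The population standard deviation σ is known, so use the z-interval margin of error formula.

For 95% confidence, z* = 1.96 (from standard normal table)

Margin of error formula for z-interval: E = z* × σ/√n

E = 1.96 × 17.1/√67
  = 1.96 × 2.089097
  = 4.0946

Rounded to 2 decimal places:

4.09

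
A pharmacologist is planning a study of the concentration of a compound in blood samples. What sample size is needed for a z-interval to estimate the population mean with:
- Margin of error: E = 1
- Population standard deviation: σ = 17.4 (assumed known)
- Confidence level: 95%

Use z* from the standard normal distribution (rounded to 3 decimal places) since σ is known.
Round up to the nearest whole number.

Using z* since population σ is known (z-interval formula).

For 95% confidence, z* = 1.96 (from standard normal table)

Sample size formula for z-interval: n = (z*σ/E)²

n = (1.96 × 17.4 / 1)²
  = (34.104000)²
  = 1163.0828

Round up to the nearest whole number: n = 1164

1164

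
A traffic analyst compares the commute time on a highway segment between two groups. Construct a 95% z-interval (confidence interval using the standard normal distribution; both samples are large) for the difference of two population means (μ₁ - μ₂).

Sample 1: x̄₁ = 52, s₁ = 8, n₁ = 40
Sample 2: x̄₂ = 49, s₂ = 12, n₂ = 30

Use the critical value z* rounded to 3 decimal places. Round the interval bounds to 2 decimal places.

Both samples are large (n₁ = 40 ≥ 30, n₂ = 30 ≥ 30), so a z-interval for the difference of means applies.

Point estimate: x̄₁ - x̄₂ = 52 - 49 = 3

Standard error: SE = √(s₁²/n₁ + s₂²/n₂)
= √(8²/40 + 12²/30)
= √(1.600000 + 4.800000)
= 2.529822

For 95% confidence, z* = 1.96 (from standard normal table)
Margin of error: E = z* × SE = 1.96 × 2.529822 = 4.9585

Z-interval: (x̄₁ - x̄₂) ± E = 3 ± 4.9585 = (-1.9585, 7.9585)

Rounded to 2 decimal places:

(-1.96, 7.96)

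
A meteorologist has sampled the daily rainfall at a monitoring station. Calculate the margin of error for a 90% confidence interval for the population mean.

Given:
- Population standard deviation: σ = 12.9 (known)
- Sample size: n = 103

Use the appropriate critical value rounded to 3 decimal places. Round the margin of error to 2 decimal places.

The population standard deviation σ is known, so use the z-interval margin of error formula.

For 90% confidence, z* = 1.645 (from standard normal table)

Margin of error formula for z-interval: E = z* × σ/√n

E = 1.645 × 12.9/√103
  = 1.645 × 1.271075
  = 2.0909

Rounded to 2 decimal places:

2.09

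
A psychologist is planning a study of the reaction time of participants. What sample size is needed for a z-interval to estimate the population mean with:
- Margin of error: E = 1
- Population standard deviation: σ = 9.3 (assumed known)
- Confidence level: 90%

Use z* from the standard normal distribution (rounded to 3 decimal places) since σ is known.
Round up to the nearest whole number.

Using z* since population σ is known (z-interval formula).

For 90% confidence, z* = 1.645 (from standard normal table)

Sample size formula for z-interval: n = (z*σ/E)²

n = (1.645 × 9.3 / 1)²
  = (15.298500)²
  = 234.0441

Round up to the nearest whole number: n = 235

235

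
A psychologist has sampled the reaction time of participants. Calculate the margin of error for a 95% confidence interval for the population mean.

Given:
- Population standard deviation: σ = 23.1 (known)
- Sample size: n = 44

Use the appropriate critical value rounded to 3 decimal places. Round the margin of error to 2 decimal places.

The population standard deviation σ is known, so use the z-interval margin of error formula.

For 95% confidence, z* = 1.96 (from standard normal table)

Margin of error formula for z-interval: E = z* × σ/√n

E = 1.96 × 23.1/√44
  = 1.96 × 3.482456
  = 6.8256

Rounded to 2 decimal places:

6.83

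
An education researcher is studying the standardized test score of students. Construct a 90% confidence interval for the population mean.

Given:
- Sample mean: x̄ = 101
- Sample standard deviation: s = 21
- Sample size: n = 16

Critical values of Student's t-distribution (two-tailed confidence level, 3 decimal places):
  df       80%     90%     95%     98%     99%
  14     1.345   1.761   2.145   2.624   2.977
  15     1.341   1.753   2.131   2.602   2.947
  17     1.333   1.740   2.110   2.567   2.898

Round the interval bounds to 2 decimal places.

The population standard deviation σ is unknown (only the sample standard deviation s is given), so use a t-interval with df = n - 1 = 16 - 1 = 15.

For 90% confidence with df = 15, t* = 1.753 (from t-table)

Standard error: SE = s/√n = 21/√16 = 5.250000

Margin of error: E = t* × SE = 1.753 × 5.250000 = 9.2032

T-interval: x̄ ± E = 101 ± 9.2032 = (91.7968, 110.2032)

Rounded to 2 decimal places:

(91.80, 110.20)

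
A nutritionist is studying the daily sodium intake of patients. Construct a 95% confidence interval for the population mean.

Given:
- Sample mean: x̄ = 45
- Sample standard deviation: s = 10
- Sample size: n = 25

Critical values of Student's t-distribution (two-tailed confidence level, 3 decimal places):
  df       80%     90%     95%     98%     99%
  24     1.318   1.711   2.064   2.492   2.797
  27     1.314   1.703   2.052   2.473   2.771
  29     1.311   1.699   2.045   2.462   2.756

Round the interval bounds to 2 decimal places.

The population standard deviation σ is unknown (only the sample standard deviation s is given), so use a t-interval with df = n - 1 = 25 - 1 = 24.

For 95% confidence with df = 24, t* = 2.064 (from t-table)

Standard error: SE = s/√n = 10/√25 = 2.000000

Margin of error: E = t* × SE = 2.064 × 2.000000 = 4.1280

T-interval: x̄ ± E = 45 ± 4.1280 = (40.8720, 49.1280)

Rounded to 2 decimal places:

(40.87, 49.13)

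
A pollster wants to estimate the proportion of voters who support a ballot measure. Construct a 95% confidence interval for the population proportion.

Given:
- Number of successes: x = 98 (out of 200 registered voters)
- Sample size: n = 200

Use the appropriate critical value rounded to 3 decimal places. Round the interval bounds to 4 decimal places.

Sample proportion: p̂ = 98/200 = 0.490000

Check conditions for normal approximation:
  np̂ = 98 ≥ 10 ✓
  n(1-p̂) = 102 ≥ 10 ✓

The sample is large enough, so use a z-interval (normal approximation) for the proportion.

For 95% confidence, z* = 1.96 (from standard normal table)

Standard error: SE = √(p̂(1-p̂)/n) = √(0.490000×0.510000/200) = 0.03534827

Margin of error: E = z* × SE = 1.96 × 0.03534827 = 0.069283

Z-interval: p̂ ± E = 0.490000 ± 0.069283 = (0.420717, 0.559283)

Rounded to 4 decimal places:

(0.4207, 0.5593)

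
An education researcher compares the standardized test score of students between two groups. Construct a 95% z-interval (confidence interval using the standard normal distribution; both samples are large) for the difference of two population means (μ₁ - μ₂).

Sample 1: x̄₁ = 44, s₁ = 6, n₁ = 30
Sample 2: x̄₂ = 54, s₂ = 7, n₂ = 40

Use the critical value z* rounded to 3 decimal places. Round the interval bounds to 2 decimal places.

Both samples are large (n₁ = 30 ≥ 30, n₂ = 40 ≥ 30), so a z-interval for the difference of means applies.

Point estimate: x̄₁ - x̄₂ = 44 - 54 = -10

Standard error: SE = √(s₁²/n₁ + s₂²/n₂)
= √(6²/30 + 7²/40)
= √(1.200000 + 1.225000)
= 1.557241

For 95% confidence, z* = 1.96 (from standard normal table)
Margin of error: E = z* × SE = 1.96 × 1.557241 = 3.0522

Z-interval: (x̄₁ - x̄₂) ± E = -10 ± 3.0522 = (-13.0522, -6.9478)

Rounded to 2 decimal places:

(-13.05, -6.95)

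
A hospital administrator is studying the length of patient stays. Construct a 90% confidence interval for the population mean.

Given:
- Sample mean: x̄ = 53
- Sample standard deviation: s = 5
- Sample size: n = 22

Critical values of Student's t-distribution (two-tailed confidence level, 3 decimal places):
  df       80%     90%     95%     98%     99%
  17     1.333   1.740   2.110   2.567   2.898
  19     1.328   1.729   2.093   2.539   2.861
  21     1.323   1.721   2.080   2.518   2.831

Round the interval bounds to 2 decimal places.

The population standard deviation σ is unknown (only the sample standard deviation s is given), so use a t-interval with df = n - 1 = 22 - 1 = 21.

For 90% confidence with df = 21, t* = 1.721 (from t-table)

Standard error: SE = s/√n = 5/√22 = 1.066004

Margin of error: E = t* × SE = 1.721 × 1.066004 = 1.8346

T-interval: x̄ ± E = 53 ± 1.8346 = (51.1654, 54.8346)

Rounded to 2 decimal places:

(51.17, 54.83)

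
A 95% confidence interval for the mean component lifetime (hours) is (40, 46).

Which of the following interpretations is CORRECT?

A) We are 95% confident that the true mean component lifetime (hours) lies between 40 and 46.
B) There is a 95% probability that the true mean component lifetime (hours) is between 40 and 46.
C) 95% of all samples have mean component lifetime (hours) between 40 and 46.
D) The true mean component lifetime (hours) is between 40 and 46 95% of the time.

A confidence interval represents our confidence in the procedure, not a probability statement about the parameter.

Key concept: If we repeated this sampling process many times and computed a 95% CI each time, about 95% of those intervals would contain the true population parameter.

For this specific interval (40, 46):
- Midpoint (point estimate): 43
- Margin of error: 3

The correct interpretation is the one stating confidence that the true parameter lies in the interval — option A.

A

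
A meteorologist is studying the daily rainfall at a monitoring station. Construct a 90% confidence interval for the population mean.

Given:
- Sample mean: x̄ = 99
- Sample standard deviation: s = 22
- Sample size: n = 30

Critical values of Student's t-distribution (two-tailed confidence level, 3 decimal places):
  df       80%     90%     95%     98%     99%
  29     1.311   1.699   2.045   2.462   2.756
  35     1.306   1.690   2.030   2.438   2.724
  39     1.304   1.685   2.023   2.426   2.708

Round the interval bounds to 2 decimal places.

The population standard deviation σ is unknown (only the sample standard deviation s is given), so use a t-interval with df = n - 1 = 30 - 1 = 29.

For 90% confidence with df = 29, t* = 1.699 (from t-table)

Standard error: SE = s/√n = 22/√30 = 4.016632

Margin of error: E = t* × SE = 1.699 × 4.016632 = 6.8243

T-interval: x̄ ± E = 99 ± 6.8243 = (92.1757, 105.8243)

Rounded to 2 decimal places:

(92.18, 105.82)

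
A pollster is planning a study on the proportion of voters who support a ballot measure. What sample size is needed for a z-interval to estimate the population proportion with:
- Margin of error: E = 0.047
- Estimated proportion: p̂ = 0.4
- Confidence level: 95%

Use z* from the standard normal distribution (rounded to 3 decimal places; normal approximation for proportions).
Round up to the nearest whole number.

Using z* for proportion z-interval (normal approximation).

For 95% confidence, z* = 1.96 (from standard normal table)

Sample size formula for proportion z-interval: n = z*²p̂(1-p̂)/E²

n = 1.96² × 0.4 × 0.6 / 0.047²
  = 3.8416 × 0.24 / 0.002209
  = 417.3762

Round up to the nearest whole number: n = 418

418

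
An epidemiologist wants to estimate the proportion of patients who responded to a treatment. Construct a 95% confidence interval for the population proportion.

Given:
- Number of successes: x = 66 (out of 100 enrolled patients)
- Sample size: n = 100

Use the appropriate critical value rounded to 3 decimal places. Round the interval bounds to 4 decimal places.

Sample proportion: p̂ = 66/100 = 0.660000

Check conditions for normal approximation:
  np̂ = 66 ≥ 10 ✓
  n(1-p̂) = 34 ≥ 10 ✓

The sample is large enough, so use a z-interval (normal approximation) for the proportion.

For 95% confidence, z* = 1.96 (from standard normal table)

Standard error: SE = √(p̂(1-p̂)/n) = √(0.660000×0.340000/100) = 0.04737088

Margin of error: E = z* × SE = 1.96 × 0.04737088 = 0.092847

Z-interval: p̂ ± E = 0.660000 ± 0.092847 = (0.567153, 0.752847)

Rounded to 4 decimal places:

(0.5672, 0.7528)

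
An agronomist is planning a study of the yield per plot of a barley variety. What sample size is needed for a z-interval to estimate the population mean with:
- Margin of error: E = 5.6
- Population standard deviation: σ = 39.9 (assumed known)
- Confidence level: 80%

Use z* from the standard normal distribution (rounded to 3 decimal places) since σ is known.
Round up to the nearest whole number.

Using z* since population σ is known (z-interval formula).

For 80% confidence, z* = 1.282 (from standard normal table)

Sample size formula for z-interval: n = (z*σ/E)²

n = (1.282 × 39.9 / 5.6)²
  = (9.134250)²
  = 83.4345

Round up to the nearest whole number: n = 84

84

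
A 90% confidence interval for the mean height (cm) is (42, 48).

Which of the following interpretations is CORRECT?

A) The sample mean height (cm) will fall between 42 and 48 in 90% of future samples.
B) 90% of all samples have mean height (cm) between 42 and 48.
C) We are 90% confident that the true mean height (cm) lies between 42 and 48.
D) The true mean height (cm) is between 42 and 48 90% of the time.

A confidence interval represents our confidence in the procedure, not a probability statement about the parameter.

Key concept: If we repeated this sampling process many times and computed a 90% CI each time, about 90% of those intervals would contain the true population parameter.

For this specific interval (42, 48):
- Midpoint (point estimate): 45
- Margin of error: 3

The correct interpretation is the one stating confidence that the true parameter lies in the interval — option C.

C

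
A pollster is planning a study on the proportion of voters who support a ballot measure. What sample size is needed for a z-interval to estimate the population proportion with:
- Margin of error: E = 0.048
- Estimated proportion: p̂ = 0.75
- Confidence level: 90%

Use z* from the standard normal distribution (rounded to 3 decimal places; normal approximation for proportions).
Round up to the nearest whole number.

Using z* for proportion z-interval (normal approximation).

For 90% confidence, z* = 1.645 (from standard normal table)

Sample size formula for proportion z-interval: n = z*²p̂(1-p̂)/E²

n = 1.645² × 0.75 × 0.25 / 0.048²
  = 2.706025 × 0.1875 / 0.002304
  = 220.2169

Round up to the nearest whole number: n = 221

221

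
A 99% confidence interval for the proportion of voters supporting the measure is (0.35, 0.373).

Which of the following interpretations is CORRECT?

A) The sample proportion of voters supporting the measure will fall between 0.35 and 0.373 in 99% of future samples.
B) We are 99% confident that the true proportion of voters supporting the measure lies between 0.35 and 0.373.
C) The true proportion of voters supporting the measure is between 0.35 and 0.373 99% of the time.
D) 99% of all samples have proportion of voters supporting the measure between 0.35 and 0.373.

A confidence interval represents our confidence in the procedure, not a probability statement about the parameter.

Key concept: If we repeated this sampling process many times and computed a 99% CI each time, about 99% of those intervals would contain the true population parameter.

For this specific interval (0.35, 0.373):
- Midpoint (point estimate): 0.3615
- Margin of error: 0.0115

The correct interpretation is the one stating confidence that the true parameter lies in the interval — option B.

B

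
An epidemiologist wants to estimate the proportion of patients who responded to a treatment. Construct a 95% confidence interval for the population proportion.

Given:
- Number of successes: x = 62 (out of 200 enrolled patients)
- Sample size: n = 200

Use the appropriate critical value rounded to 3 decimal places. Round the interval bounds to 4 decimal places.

Sample proportion: p̂ = 62/200 = 0.310000

Check conditions for normal approximation:
  np̂ = 62 ≥ 10 ✓
  n(1-p̂) = 138 ≥ 10 ✓

The sample is large enough, so use a z-interval (normal approximation) for the proportion.

For 95% confidence, z* = 1.96 (from standard normal table)

Standard error: SE = √(p̂(1-p̂)/n) = √(0.310000×0.690000/200) = 0.03270321

Margin of error: E = z* × SE = 1.96 × 0.03270321 = 0.064098

Z-interval: p̂ ± E = 0.310000 ± 0.064098 = (0.245902, 0.374098)

Rounded to 4 decimal places:

(0.2459, 0.3741)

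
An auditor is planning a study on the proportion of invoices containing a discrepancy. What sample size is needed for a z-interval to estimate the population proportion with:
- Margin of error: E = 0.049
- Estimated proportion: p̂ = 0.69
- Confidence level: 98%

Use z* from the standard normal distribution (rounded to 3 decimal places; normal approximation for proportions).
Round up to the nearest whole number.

Using z* for proportion z-interval (normal approximation).

For 98% confidence, z* = 2.326 (from standard normal table)

Sample size formula for proportion z-interval: n = z*²p̂(1-p̂)/E²

n = 2.326² × 0.69 × 0.31 / 0.049²
  = 5.410276 × 0.2139 / 0.002401
  = 481.9900

Round up to the nearest whole number: n = 482

482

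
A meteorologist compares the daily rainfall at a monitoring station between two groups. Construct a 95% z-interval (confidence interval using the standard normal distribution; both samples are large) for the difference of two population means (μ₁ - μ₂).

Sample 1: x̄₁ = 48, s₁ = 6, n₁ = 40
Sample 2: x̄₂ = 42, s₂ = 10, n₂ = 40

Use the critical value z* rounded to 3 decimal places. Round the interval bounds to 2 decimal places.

Both samples are large (n₁ = 40 ≥ 30, n₂ = 40 ≥ 30), so a z-interval for the difference of means applies.

Point estimate: x̄₁ - x̄₂ = 48 - 42 = 6

Standard error: SE = √(s₁²/n₁ + s₂²/n₂)
= √(6²/40 + 10²/40)
= √(0.900000 + 2.500000)
= 1.843909

For 95% confidence, z* = 1.96 (from standard normal table)
Margin of error: E = z* × SE = 1.96 × 1.843909 = 3.6141

Z-interval: (x̄₁ - x̄₂) ± E = 6 ± 3.6141 = (2.3859, 9.6141)

Rounded to 2 decimal places:

(2.39, 9.61)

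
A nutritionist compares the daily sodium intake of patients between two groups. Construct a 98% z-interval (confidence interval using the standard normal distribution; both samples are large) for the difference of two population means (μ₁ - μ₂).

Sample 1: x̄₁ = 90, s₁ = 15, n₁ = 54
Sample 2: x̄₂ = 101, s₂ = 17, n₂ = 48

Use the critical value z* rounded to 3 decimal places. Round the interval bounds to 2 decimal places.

Both samples are large (n₁ = 54 ≥ 30, n₂ = 48 ≥ 30), so a z-interval for the difference of means applies.

Point estimate: x̄₁ - x̄₂ = 90 - 101 = -11

Standard error: SE = √(s₁²/n₁ + s₂²/n₂)
= √(15²/54 + 17²/48)
= √(4.166667 + 6.020833)
= 3.191786

For 98% confidence, z* = 2.326 (from standard normal table)
Margin of error: E = z* × SE = 2.326 × 3.191786 = 7.4241

Z-interval: (x̄₁ - x̄₂) ± E = -11 ± 7.4241 = (-18.4241, -3.5759)

Rounded to 2 decimal places:

(-18.42, -3.58)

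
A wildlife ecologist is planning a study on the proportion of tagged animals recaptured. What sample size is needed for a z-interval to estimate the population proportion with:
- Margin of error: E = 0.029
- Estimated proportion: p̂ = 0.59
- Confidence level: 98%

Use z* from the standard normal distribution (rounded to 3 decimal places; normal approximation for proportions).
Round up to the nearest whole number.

Using z* for proportion z-interval (normal approximation).

For 98% confidence, z* = 2.326 (from standard normal table)

Sample size formula for proportion z-interval: n = z*²p̂(1-p̂)/E²

n = 2.326² × 0.59 × 0.41 / 0.029²
  = 5.410276 × 0.2419 / 0.000841
  = 1556.1781

Round up to the nearest whole number: n = 1557

1557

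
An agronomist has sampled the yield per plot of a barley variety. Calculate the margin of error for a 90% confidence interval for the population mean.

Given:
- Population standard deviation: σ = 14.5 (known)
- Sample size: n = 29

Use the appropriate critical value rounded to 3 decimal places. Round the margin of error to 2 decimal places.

The population standard deviation σ is known, so use the z-interval margin of error formula.

For 90% confidence, z* = 1.645 (from standard normal table)

Margin of error formula for z-interval: E = z* × σ/√n

E = 1.645 × 14.5/√29
  = 1.645 × 2.692582
  = 4.4293

Rounded to 2 decimal places:

4.43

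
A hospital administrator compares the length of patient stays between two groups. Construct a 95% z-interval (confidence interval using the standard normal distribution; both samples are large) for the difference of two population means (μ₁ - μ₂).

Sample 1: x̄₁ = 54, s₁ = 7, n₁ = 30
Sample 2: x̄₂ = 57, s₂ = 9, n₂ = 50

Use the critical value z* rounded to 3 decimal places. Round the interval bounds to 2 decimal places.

Both samples are large (n₁ = 30 ≥ 30, n₂ = 50 ≥ 30), so a z-interval for the difference of means applies.

Point estimate: x̄₁ - x̄₂ = 54 - 57 = -3

Standard error: SE = √(s₁²/n₁ + s₂²/n₂)
= √(7²/30 + 9²/50)
= √(1.633333 + 1.620000)
= 1.803700

For 95% confidence, z* = 1.96 (from standard normal table)
Margin of error: E = z* × SE = 1.96 × 1.803700 = 3.5353

Z-interval: (x̄₁ - x̄₂) ± E = -3 ± 3.5353 = (-6.5353, 0.5353)

Rounded to 2 decimal places:

(-6.54, 0.54)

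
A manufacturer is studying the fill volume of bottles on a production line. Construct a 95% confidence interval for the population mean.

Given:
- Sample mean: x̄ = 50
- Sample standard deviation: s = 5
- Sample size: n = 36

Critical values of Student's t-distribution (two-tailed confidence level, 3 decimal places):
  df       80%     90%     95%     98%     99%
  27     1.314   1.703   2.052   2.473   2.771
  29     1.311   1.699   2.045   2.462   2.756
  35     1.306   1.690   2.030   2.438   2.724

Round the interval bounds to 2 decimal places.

The population standard deviation σ is unknown (only the sample standard deviation s is given), so use a t-interval with df = n - 1 = 36 - 1 = 35.

For 95% confidence with df = 35, t* = 2.030 (from t-table)

Standard error: SE = s/√n = 5/√36 = 0.833333

Margin of error: E = t* × SE = 2.030 × 0.833333 = 1.6917

T-interval: x̄ ± E = 50 ± 1.6917 = (48.3083, 51.6917)

Rounded to 2 decimal places:

(48.31, 51.69)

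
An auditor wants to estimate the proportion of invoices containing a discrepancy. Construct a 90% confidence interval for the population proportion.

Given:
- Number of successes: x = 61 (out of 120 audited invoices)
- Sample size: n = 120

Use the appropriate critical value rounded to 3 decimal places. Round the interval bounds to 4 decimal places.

Sample proportion: p̂ = 61/120 = 0.508333

Check conditions for normal approximation:
  np̂ = 61 ≥ 10 ✓
  n(1-p̂) = 59 ≥ 10 ✓

The sample is large enough, so use a z-interval (normal approximation) for the proportion.

For 90% confidence, z* = 1.645 (from standard normal table)

Standard error: SE = √(p̂(1-p̂)/n) = √(0.508333×0.491667/120) = 0.04563721

Margin of error: E = z* × SE = 1.645 × 0.04563721 = 0.075073

Z-interval: p̂ ± E = 0.508333 ± 0.075073 = (0.433260, 0.583407)

Rounded to 4 decimal places:

(0.4333, 0.5834)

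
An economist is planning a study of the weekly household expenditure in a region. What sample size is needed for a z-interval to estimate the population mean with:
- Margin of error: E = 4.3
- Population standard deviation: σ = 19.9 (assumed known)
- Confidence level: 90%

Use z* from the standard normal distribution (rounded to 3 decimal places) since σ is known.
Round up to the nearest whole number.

Using z* since population σ is known (z-interval formula).

For 90% confidence, z* = 1.645 (from standard normal table)

Sample size formula for z-interval: n = (z*σ/E)²

n = (1.645 × 19.9 / 4.3)²
  = (7.612907)²
  = 57.9564

Round up to the nearest whole number: n = 58

58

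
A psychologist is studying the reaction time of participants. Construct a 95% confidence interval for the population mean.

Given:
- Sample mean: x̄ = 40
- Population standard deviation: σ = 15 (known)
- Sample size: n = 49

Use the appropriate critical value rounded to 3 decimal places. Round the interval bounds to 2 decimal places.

The population standard deviation σ is known, so use a z-interval (standard normal critical value).

For 95% confidence, z* = 1.96 (from standard normal table)

Standard error: SE = σ/√n = 15/√49 = 2.142857

Margin of error: E = z* × SE = 1.96 × 2.142857 = 4.2000

Z-interval: x̄ ± E = 40 ± 4.2000 = (35.8000, 44.2000)

Rounded to 2 decimal places:

(35.80, 44.20)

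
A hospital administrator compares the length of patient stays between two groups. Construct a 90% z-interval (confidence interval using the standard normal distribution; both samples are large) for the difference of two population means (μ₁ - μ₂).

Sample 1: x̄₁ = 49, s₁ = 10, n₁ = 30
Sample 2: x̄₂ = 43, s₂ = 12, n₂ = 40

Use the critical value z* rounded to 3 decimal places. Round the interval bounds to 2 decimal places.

Both samples are large (n₁ = 30 ≥ 30, n₂ = 40 ≥ 30), so a z-interval for the difference of means applies.

Point estimate: x̄₁ - x̄₂ = 49 - 43 = 6

Standard error: SE = √(s₁²/n₁ + s₂²/n₂)
= √(10²/30 + 12²/40)
= √(3.333333 + 3.600000)
= 2.633122

For 90% confidence, z* = 1.645 (from standard normal table)
Margin of error: E = z* × SE = 1.645 × 2.633122 = 4.3315

Z-interval: (x̄₁ - x̄₂) ± E = 6 ± 4.3315 = (1.6685, 10.3315)

Rounded to 2 decimal places:

(1.67, 10.33)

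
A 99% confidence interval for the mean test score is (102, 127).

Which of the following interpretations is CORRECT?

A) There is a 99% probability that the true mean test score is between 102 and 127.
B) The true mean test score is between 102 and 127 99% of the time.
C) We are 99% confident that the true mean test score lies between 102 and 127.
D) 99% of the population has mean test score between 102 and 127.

A confidence interval represents our confidence in the procedure, not a probability statement about the parameter.

Key concept: If we repeated this sampling process many times and computed a 99% CI each time, about 99% of those intervals would contain the true population parameter.

For this specific interval (102, 127):
- Midpoint (point estimate): 114.5
- Margin of error: 12.5

The correct interpretation is the one stating confidence that the true parameter lies in the interval — option C.

C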